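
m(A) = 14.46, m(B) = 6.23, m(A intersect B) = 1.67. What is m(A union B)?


By inclusion-exclusion: m(A u B) = m(A) + m(B) - m(A n B)
= 14.46 + 6.23 - 1.67
= 19.02


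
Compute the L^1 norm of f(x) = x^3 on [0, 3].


Step 1: ||f||_1 = (integral_0^3 |x^3|^1 dx)^(1/1)
     = (integral_0^3 x^3 dx)^(1/1)
Step 2: integral_0^3 x^3 dx = [x^4/(4)] from 0 to 3 = 3^4/4
     = 81/4 = 20.25
Step 3: ||f||_1 = (20.25)^(1/1) = 20.25


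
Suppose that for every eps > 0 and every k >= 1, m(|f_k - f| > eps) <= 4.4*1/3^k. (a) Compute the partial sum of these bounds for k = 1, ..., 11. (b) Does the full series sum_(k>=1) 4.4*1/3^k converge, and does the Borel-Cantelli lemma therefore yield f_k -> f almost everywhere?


Step 1: List the terms 4.4*1/3^k for k = 1 to 11:
  k=1: 1.466667
  k=2: 0.488889
  k=3: 0.162963
  k=4: 0.054321
  k=5: 0.018107
  k=6: 0.006036
  k=7: 0.002012
  k=8: 6.706295e-04
  k=9: 2.235432e-04
  k=10: 7.451439e-05
  k=11: 2.483813e-05
Step 2: Partial sum = 1.466667 + 0.488889 + 0.162963 + 0.054321 + 0.018107 + 0.006036 + 0.002012 + 6.706295e-04 + 2.235432e-04 + 7.451439e-05 + 2.483813e-05
     = 2.199988
Step 3: The full series sum_(k>=1) 4.4*1/3^k converges (geometric series with ratio 1/3 < 1; a constant multiple of a convergent series converges).
Step 4: Fix eps > 0. Since sum_k m(|f_k - f| > eps) < infinity, the Borel-Cantelli lemma gives
        m(limsup_k {|f_k - f| > eps}) = 0, i.e. for a.e. x, |f_k(x) - f(x)| <= eps for all large k.
        Applying this with eps = 1/j for j = 1, 2, ... and intersecting the countably many full-measure sets,
        for a.e. x we get limsup_k |f_k(x) - f(x)| <= 1/j for every j, hence f_k -> f almost everywhere.
Conclusion: series converges; Borel-Cantelli yields f_k -> f a.e.


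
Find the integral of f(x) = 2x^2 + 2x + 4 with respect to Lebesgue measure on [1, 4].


The Lebesgue integral of a Riemann-integrable function agrees with the Riemann integral.
Antiderivative F(x) = (2/3)x^3 + (2/2)x^2 + 4x
F(4) = (2/3)*4^3 + (2/2)*4^2 + 4*4
     = (2/3)*64 + (2/2)*16 + 4*4
     = 42.666667 + 16 + 16
     = 74.666667
F(1) = 5.666667
Integral = F(4) - F(1) = 74.666667 - 5.666667 = 69


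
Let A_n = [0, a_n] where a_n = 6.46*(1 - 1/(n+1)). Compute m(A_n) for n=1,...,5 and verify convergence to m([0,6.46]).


By continuity of measure from below: if A_n increases to A, then m(A_n) -> m(A).
Here A = [0, 6.46], so m(A) = 6.46
Step 1: a_1 = 6.46*(1 - 1/2) = 3.23, m(A_1) = 3.23
Step 2: a_2 = 6.46*(1 - 1/3) = 4.3067, m(A_2) = 4.3067
Step 3: a_3 = 6.46*(1 - 1/4) = 4.845, m(A_3) = 4.845
Step 4: a_4 = 6.46*(1 - 1/5) = 5.168, m(A_4) = 5.168
Step 5: a_5 = 6.46*(1 - 1/6) = 5.3833, m(A_5) = 5.3833
Limit: m(A_n) -> m([0,6.46]) = 6.46


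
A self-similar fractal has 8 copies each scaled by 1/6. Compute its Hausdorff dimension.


For a self-similar set with N copies scaled by 1/r:
dim_H = log(N)/log(r) = log(8)/log(6)
= 2.079442/1.791759
= 1.160558


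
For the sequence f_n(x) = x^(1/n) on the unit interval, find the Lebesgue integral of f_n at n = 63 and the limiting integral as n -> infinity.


At n = 63: f_63(x) = x^(1/63).
Step 1: integral(x^(1/63), 0, 1) = [x^(1/63+1) / (1/63+1)] from 0 to 1
     = 1 / (1/63 + 1) = 1 / ((63+1)/63) = 63/(63+1)
     = 63/64 = 0.984375
Step 2: As n -> infinity, f_n(x) = x^(1/n) -> 1 for x in (0,1], and f_n is increasing in n.
By MCT, lim_n integral(f_n) = integral(lim_n f_n) = integral(1, 0, 1) = 1.
Step 3: Verify convergence: 63/64 = 0.984375 -> 1


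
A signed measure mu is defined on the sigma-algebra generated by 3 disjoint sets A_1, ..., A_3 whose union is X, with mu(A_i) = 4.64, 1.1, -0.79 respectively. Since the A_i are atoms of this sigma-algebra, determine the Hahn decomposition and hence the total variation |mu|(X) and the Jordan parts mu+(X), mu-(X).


Step 1: Every measurable set is a union of atoms (the cells / points), so a Hahn decomposition is
  obtained by grouping atoms by sign: P = union of atoms with mu > 0, N = union of the remaining atoms.
  Atoms in P (indices): 1, 2;  atoms in N (indices): 3
  Positive values: 4.64, 1.1
  Negative values: -0.79
Step 2: mu+(X) = mu(P) = sum of positive atom values = 5.74
Step 3: mu-(X) = -mu(N) = sum of |negative atom values| = 0.79
Step 4: |mu|(X) = mu+(X) + mu-(X) = 5.74 + 0.79 = 6.53


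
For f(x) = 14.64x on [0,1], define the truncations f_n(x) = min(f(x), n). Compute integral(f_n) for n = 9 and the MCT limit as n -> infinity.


f(x) = 14.64x on [0,1]; f_n(x) = min(14.64x, n). At n = 9:
Step 1: f(x) reaches 9 at x = 9/14.64 = 0.614754
Step 2: integral(f_9) = integral(14.64x, 0, 0.614754) + integral(9, 0.614754, 1)
       = 14.64*0.614754^2/2 + 9*(1 - 0.614754)
       = 2.766393 + 3.467213
       = 6.233607
Step 3: As n -> infinity, f_n increases to f, so by MCT integral(f_n) -> integral(f) = 14.64/2 = 7.32.
Convergence: integral(f_9) = 6.233607 -> 7.32 as n -> infinity


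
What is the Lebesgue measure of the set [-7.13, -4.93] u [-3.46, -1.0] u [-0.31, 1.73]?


For pairwise disjoint intervals, m(union) = sum of lengths.
= (-4.93 - -7.13) + (-1.0 - -3.46) + (1.73 - -0.31)
= 2.2 + 2.46 + 2.04
= 6.7


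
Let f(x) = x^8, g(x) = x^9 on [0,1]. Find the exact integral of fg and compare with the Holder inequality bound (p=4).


Step 1: Exact integral of f*g = integral(x^17, 0, 1) = 1/18
     = 0.055556
Step 2: Holder bound with p=4, q=1.333333:
  ||f||_p = (integral x^32 dx)^(1/4) = (1/33)^(1/4) = 0.417226
  ||g||_q = (integral x^12 dx)^(1/1.333333) = (1/13)^(1/1.333333) = 0.146064
Step 3: Holder bound = ||f||_p * ||g||_q = 0.417226 * 0.146064 = 0.060942
Verification: 0.055556 <= 0.060942 (Holder holds)


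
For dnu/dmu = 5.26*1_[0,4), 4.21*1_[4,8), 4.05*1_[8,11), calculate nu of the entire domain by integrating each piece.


Integrate each piece of the Radon-Nikodym derivative:
Step 1: integral_0^4 5.26 dx = 5.26*(4-0) = 5.26*4 = 21.04
Step 2: integral_4^8 4.21 dx = 4.21*(8-4) = 4.21*4 = 16.84
Step 3: integral_8^11 4.05 dx = 4.05*(11-8) = 4.05*3 = 12.15
Total: 21.04 + 16.84 + 12.15 = 50.03


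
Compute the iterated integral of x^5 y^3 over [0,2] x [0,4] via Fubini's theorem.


By Fubini's theorem, the double integral factors as a product of single integrals:
Step 1: integral_0^2 x^5 dx = [x^6/6] from 0 to 2
     = 2^6/6 = 10.666667
Step 2: integral_0^4 y^3 dy = [y^4/4] from 0 to 4
     = 4^4/4 = 64
Step 3: Double integral = 10.666667 * 64 = 682.666667


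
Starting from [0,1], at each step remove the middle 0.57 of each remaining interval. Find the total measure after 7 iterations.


Step 1: At each step, fraction remaining = 1 - 0.57 = 0.43
Step 2: After 7 steps, measure = (0.43)^7
Result = 0.002718


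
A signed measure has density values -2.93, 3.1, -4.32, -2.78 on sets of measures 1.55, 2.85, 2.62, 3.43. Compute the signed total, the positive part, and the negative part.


Step 1: Compute signed measure on each set:
  Set 1: -2.93 * 1.55 = -4.5415
  Set 2: 3.1 * 2.85 = 8.835
  Set 3: -4.32 * 2.62 = -11.3184
  Set 4: -2.78 * 3.43 = -9.5354
Step 2: Total signed measure = (-4.5415) + (8.835) + (-11.3184) + (-9.5354)
     = -16.5603
Step 3: Positive part mu+(X) = sum of positive contributions = 8.835
Step 4: Negative part mu-(X) = |sum of negative contributions| = 25.3953


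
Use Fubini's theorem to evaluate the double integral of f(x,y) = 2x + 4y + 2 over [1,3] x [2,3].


By Fubini, integrate in x first, then y.
Step 1: Fix y, integrate over x in [1,3]:
  integral(2x + 4y + 2, x=1..3)
  = 2*(3^2 - 1^2)/2 + (4y + 2)*(3 - 1)
  = 8 + (4y + 2)*2
  = 8 + 8y + 4
  = 12 + 8y
Step 2: Integrate over y in [2,3]:
  integral(12 + 8y, y=2..3)
  = 12*1 + 8*(3^2 - 2^2)/2
  = 12 + 20
  = 32


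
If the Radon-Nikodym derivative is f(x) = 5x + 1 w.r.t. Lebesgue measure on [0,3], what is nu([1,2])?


nu(A) = integral_A (dnu/dmu) dmu = integral_1^2 (5x + 1) dx
Step 1: Antiderivative F(x) = (5/2)x^2 + 1x
Step 2: F(2) = (5/2)*2^2 + 1*2 = 10 + 2 = 12
Step 3: F(1) = (5/2)*1^2 + 1*1 = 2.5 + 1 = 3.5
Step 4: nu([1,2]) = F(2) - F(1) = 12 - 3.5 = 8.5


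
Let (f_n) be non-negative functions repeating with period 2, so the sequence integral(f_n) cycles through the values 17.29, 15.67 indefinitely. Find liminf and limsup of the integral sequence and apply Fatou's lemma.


The sequence (integral(f_n)) is periodic with period 2, repeating the values 17.29, 15.67 indefinitely.
Step 1: For a periodic sequence, every tail (a_m, a_(m+1), ...) contains all 2 period values infinitely often.
Step 2: Hence inf of every tail = min of the period values = min(17.29, 15.67) = 15.67.
        liminf_n integral(f_n) = sup over m of (inf of tail from m) = 15.67.
Step 3: Similarly sup of every tail = max of the period values = 17.29.
        limsup_n integral(f_n) = 17.29.
Step 4: Fatou's lemma: integral(liminf_n f_n) <= liminf_n integral(f_n) = 15.67.
        So the integral of the pointwise liminf is at most 15.67.


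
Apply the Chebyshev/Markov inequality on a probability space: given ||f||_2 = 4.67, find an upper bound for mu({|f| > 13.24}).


Chebyshev/Markov inequality: mu(|f| > eps) <= (||f||_p / eps)^p
Step 1: ||f||_2 / eps = 4.67 / 13.24 = 0.352719
Step 2: Raise to power p = 2:
  (0.352719)^2 = 0.124411
Step 3: Therefore mu(|f| > 13.24) <= 0.124411


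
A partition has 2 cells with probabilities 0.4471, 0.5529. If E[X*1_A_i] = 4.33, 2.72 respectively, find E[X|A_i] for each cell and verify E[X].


For each cell A_i: E[X|A_i] = E[X*1_A_i] / P(A_i)
Step 1: E[X|A_1] = 4.33 / 0.4471 = 9.684634
Step 2: E[X|A_2] = 2.72 / 0.5529 = 4.919515
Verification: E[X] = sum E[X*1_A_i] = 4.33 + 2.72 = 7.05


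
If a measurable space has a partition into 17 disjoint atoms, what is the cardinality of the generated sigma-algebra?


Each element of the sigma-algebra is a union of some subset of the 17 atoms.
The number of such subsets is 2^17 = 131072.


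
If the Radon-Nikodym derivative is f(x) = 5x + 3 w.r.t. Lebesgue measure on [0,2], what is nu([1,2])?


nu(A) = integral_A (dnu/dmu) dmu = integral_1^2 (5x + 3) dx
Step 1: Antiderivative F(x) = (5/2)x^2 + 3x
Step 2: F(2) = (5/2)*2^2 + 3*2 = 10 + 6 = 16
Step 3: F(1) = (5/2)*1^2 + 3*1 = 2.5 + 3 = 5.5
Step 4: nu([1,2]) = F(2) - F(1) = 16 - 5.5 = 10.5


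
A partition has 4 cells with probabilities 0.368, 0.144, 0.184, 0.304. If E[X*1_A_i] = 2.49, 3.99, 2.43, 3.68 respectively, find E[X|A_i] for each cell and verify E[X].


For each cell A_i: E[X|A_i] = E[X*1_A_i] / P(A_i)
Step 1: E[X|A_1] = 2.49 / 0.368 = 6.766304
Step 2: E[X|A_2] = 3.99 / 0.144 = 27.708333
Step 3: E[X|A_3] = 2.43 / 0.184 = 13.206522
Step 4: E[X|A_4] = 3.68 / 0.304 = 12.105263
Verification: E[X] = sum E[X*1_A_i] = 2.49 + 3.99 + 2.43 + 3.68 = 12.59


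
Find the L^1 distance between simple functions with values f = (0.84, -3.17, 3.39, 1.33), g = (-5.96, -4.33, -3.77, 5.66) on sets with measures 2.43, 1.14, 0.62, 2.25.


Step 1: Compute differences f_i - g_i:
  0.84 - -5.96 = 6.8
  -3.17 - -4.33 = 1.16
  3.39 - -3.77 = 7.16
  1.33 - 5.66 = -4.33
Step 2: Compute |diff|^1 * measure for each set:
  |6.8|^1 * 2.43 = 6.8 * 2.43 = 16.524
  |1.16|^1 * 1.14 = 1.16 * 1.14 = 1.3224
  |7.16|^1 * 0.62 = 7.16 * 0.62 = 4.4392
  |-4.33|^1 * 2.25 = 4.33 * 2.25 = 9.7425
Step 3: Sum = 32.0281
Step 4: ||f-g||_1 = (32.0281)^(1/1) = 32.0281


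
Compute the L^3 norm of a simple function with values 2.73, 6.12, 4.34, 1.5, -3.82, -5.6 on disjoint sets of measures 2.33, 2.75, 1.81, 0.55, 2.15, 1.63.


Step 1: Compute |f_i|^3 for each value:
  |2.73|^3 = 20.346417
  |6.12|^3 = 229.220928
  |4.34|^3 = 81.746504
  |1.5|^3 = 3.375
  |-3.82|^3 = 55.742968
  |-5.6|^3 = 175.616
Step 2: Multiply by measures and sum:
  20.346417 * 2.33 = 47.407152
  229.220928 * 2.75 = 630.357552
  81.746504 * 1.81 = 147.961172
  3.375 * 0.55 = 1.85625
  55.742968 * 2.15 = 119.847381
  175.616 * 1.63 = 286.25408
Sum = 47.407152 + 630.357552 + 147.961172 + 1.85625 + 119.847381 + 286.25408 = 1233.683587
Step 3: Take the p-th root:
||f||_3 = (1233.683587)^(1/3) = 10.725098


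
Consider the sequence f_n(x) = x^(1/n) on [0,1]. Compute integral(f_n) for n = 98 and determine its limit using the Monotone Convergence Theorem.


At n = 98: f_98(x) = x^(1/98).
Step 1: integral(x^(1/98), 0, 1) = [x^(1/98+1) / (1/98+1)] from 0 to 1
     = 1 / (1/98 + 1) = 1 / ((98+1)/98) = 98/(98+1)
     = 98/99 = 0.989899
Step 2: As n -> infinity, f_n(x) = x^(1/n) -> 1 for x in (0,1], and f_n is increasing in n.
By MCT, lim_n integral(f_n) = integral(lim_n f_n) = integral(1, 0, 1) = 1.
Step 3: Verify convergence: 98/99 = 0.989899 -> 1


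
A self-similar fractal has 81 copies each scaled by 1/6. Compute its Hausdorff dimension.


For a self-similar set with N copies scaled by 1/r:
dim_H = log(N)/log(r) = log(81)/log(6)
= 4.394449/1.791759
= 2.452589


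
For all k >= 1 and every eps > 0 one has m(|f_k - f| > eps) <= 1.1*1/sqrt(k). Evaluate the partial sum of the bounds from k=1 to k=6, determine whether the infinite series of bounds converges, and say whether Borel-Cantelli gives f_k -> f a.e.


Step 1: List the terms 1.1*1/sqrt(k) for k = 1 to 6:
  k=1: 1.1
  k=2: 0.777817
  k=3: 0.635085
  k=4: 0.55
  k=5: 0.491935
  k=6: 0.449073
Step 2: Partial sum = 1.1 + 0.777817 + 0.635085 + 0.55 + 0.491935 + 0.449073
     = 4.003911
Step 3: The full series sum_(k>=1) 1.1*1/sqrt(k) diverges (p-series with p = 1/2 <= 1; a nonzero constant multiple of a divergent series diverges).
Step 4: The (first) Borel-Cantelli lemma requires a summable sequence of measures, so it does not apply here;
        from this bound alone no conclusion about a.e. convergence can be drawn (convergence in measure still
        gives an a.e.-convergent subsequence, but not a.e. convergence of the whole sequence).
Conclusion: series diverges; Borel-Cantelli is inconclusive about a.e. convergence of f_k.


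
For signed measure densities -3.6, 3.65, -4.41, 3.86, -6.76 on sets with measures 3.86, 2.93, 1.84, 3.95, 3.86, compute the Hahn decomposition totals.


Step 1: Compute signed measure on each set:
  Set 1: -3.6 * 3.86 = -13.896
  Set 2: 3.65 * 2.93 = 10.6945
  Set 3: -4.41 * 1.84 = -8.1144
  Set 4: 3.86 * 3.95 = 15.247
  Set 5: -6.76 * 3.86 = -26.0936
Step 2: Total signed measure = (-13.896) + (10.6945) + (-8.1144) + (15.247) + (-26.0936)
     = -22.1625
Step 3: Positive part mu+(X) = sum of positive contributions = 25.9415
Step 4: Negative part mu-(X) = |sum of negative contributions| = 48.104


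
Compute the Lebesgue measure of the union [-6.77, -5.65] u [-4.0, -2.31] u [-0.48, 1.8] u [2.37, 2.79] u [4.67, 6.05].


For pairwise disjoint intervals, m(union) = sum of lengths.
= (-5.65 - -6.77) + (-2.31 - -4.0) + (1.8 - -0.48) + (2.79 - 2.37) + (6.05 - 4.67)
= 1.12 + 1.69 + 2.28 + 0.42 + 1.38
= 6.89


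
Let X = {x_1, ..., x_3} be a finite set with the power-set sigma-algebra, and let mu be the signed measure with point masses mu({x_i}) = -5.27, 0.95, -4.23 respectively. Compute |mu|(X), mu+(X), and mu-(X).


Step 1: Every measurable set is a union of atoms (the cells / points), so a Hahn decomposition is
  obtained by grouping atoms by sign: P = union of atoms with mu > 0, N = union of the remaining atoms.
  Atoms in P (indices): 2;  atoms in N (indices): 1, 3
  Positive values: 0.95
  Negative values: -5.27, -4.23
Step 2: mu+(X) = mu(P) = sum of positive atom values = 0.95
Step 3: mu-(X) = -mu(N) = sum of |negative atom values| = 9.5
Step 4: |mu|(X) = mu+(X) + mu-(X) = 0.95 + 9.5 = 10.45


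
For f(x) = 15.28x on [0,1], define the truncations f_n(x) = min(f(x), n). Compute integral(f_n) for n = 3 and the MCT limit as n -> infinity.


f(x) = 15.28x on [0,1]; f_n(x) = min(15.28x, n). At n = 3:
Step 1: f(x) reaches 3 at x = 3/15.28 = 0.196335
Step 2: integral(f_3) = integral(15.28x, 0, 0.196335) + integral(3, 0.196335, 1)
       = 15.28*0.196335^2/2 + 3*(1 - 0.196335)
       = 0.294503 + 2.410995
       = 2.705497
Step 3: As n -> infinity, f_n increases to f, so by MCT integral(f_n) -> integral(f) = 15.28/2 = 7.64.
Convergence: integral(f_3) = 2.705497 -> 7.64 as n -> infinity


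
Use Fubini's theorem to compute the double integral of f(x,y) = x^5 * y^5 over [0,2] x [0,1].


By Fubini's theorem, the double integral factors as a product of single integrals:
Step 1: integral_0^2 x^5 dx = [x^6/6] from 0 to 2
     = 2^6/6 = 10.666667
Step 2: integral_0^1 y^5 dy = [y^6/6] from 0 to 1
     = 1^6/6 = 0.166667
Step 3: Double integral = 10.666667 * 0.166667 = 1.777778


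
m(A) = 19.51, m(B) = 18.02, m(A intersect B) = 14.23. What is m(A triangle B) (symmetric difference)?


m(A Delta B) = m(A) + m(B) - 2*m(A n B)
= 19.51 + 18.02 - 2*14.23
= 19.51 + 18.02 - 28.46
= 9.07


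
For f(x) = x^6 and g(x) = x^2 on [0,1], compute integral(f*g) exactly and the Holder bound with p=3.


Step 1: Exact integral of f*g = integral(x^8, 0, 1) = 1/9
     = 0.111111
Step 2: Holder bound with p=3, q=1.5:
  ||f||_p = (integral x^18 dx)^(1/3) = (1/19)^(1/3) = 0.374756
  ||g||_q = (integral x^3 dx)^(1/1.5) = (1/4)^(1/1.5) = 0.39685
Step 3: Holder bound = ||f||_p * ||g||_q = 0.374756 * 0.39685 = 0.148722
Verification: 0.111111 <= 0.148722 (Holder holds)


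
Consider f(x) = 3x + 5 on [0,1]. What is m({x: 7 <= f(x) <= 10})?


f^(-1)([7, 10]) = {x : 7 <= 3x + 5 <= 10}
Solving: (7 - 5)/3 <= x <= (10 - 5)/3
= [0.666667, 1.666667]
Intersecting with [0,1]: [0.666667, 1]
Measure = 1 - 0.666667 = 0.333333


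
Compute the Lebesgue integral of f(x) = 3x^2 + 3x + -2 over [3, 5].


The Lebesgue integral of a Riemann-integrable function agrees with the Riemann integral.
Antiderivative F(x) = (3/3)x^3 + (3/2)x^2 + -2x
F(5) = (3/3)*5^3 + (3/2)*5^2 + -2*5
     = (3/3)*125 + (3/2)*25 + -2*5
     = 125 + 37.5 + -10
     = 152.5
F(3) = 34.5
Integral = F(5) - F(3) = 152.5 - 34.5 = 118


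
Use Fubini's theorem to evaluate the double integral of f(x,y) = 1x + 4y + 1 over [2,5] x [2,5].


By Fubini, integrate in x first, then y.
Step 1: Fix y, integrate over x in [2,5]:
  integral(1x + 4y + 1, x=2..5)
  = 1*(5^2 - 2^2)/2 + (4y + 1)*(5 - 2)
  = 10.5 + (4y + 1)*3
  = 10.5 + 12y + 3
  = 13.5 + 12y
Step 2: Integrate over y in [2,5]:
  integral(13.5 + 12y, y=2..5)
  = 13.5*3 + 12*(5^2 - 2^2)/2
  = 40.5 + 126
  = 166.5


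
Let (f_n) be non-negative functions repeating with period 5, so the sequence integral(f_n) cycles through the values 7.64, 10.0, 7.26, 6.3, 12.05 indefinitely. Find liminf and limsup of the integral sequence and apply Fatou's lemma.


The sequence (integral(f_n)) is periodic with period 5, repeating the values 7.64, 10.0, 7.26, 6.3, 12.05 indefinitely.
Step 1: For a periodic sequence, every tail (a_m, a_(m+1), ...) contains all 5 period values infinitely often.
Step 2: Hence inf of every tail = min of the period values = min(7.64, 10.0, 7.26, 6.3, 12.05) = 6.3.
        liminf_n integral(f_n) = sup over m of (inf of tail from m) = 6.3.
Step 3: Similarly sup of every tail = max of the period values = 12.05.
        limsup_n integral(f_n) = 12.05.
Step 4: Fatou's lemma: integral(liminf_n f_n) <= liminf_n integral(f_n) = 6.3.
        So the integral of the pointwise liminf is at most 6.3.


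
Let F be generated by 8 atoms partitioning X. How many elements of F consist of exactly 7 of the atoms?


Each element of F is a union of some subset of the 8 atoms.
Elements that are unions of exactly 7 atoms correspond to 7-element subsets of the 8 atoms.
Count = C(8, 7) = 8! / (7! * 1!) = 8.


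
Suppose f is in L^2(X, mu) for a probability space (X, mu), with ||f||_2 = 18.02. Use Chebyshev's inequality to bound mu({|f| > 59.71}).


Chebyshev/Markov inequality: mu(|f| > eps) <= (||f||_p / eps)^p
Step 1: ||f||_2 / eps = 18.02 / 59.71 = 0.301792
Step 2: Raise to power p = 2:
  (0.301792)^2 = 0.091078
Step 3: Therefore mu(|f| > 59.71) <= 0.091078


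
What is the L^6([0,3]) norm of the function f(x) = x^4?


Step 1: ||f||_6 = (integral_0^3 |x^4|^6 dx)^(1/6)
     = (integral_0^3 x^24 dx)^(1/6)
Step 2: integral_0^3 x^24 dx = [x^25/(25)] from 0 to 3 = 3^25/25
     = 847288609443/25 = 3.389154e+10
Step 3: ||f||_6 = (3.389154e+10)^(1/6) = 56.887288


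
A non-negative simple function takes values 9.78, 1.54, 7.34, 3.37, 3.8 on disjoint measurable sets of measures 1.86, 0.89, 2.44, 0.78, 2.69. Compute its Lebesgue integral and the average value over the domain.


Step 1: Integral = sum(value_i * measure_i)
= 9.78*1.86 + 1.54*0.89 + 7.34*2.44 + 3.37*0.78 + 3.8*2.69
= 18.1908 + 1.3706 + 17.9096 + 2.6286 + 10.222
= 50.3216
Step 2: Total measure of domain = 1.86 + 0.89 + 2.44 + 0.78 + 2.69 = 8.66
Step 3: Average value = 50.3216 / 8.66 = 5.810808


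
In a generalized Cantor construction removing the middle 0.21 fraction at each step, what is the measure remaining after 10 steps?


Step 1: At each step, fraction remaining = 1 - 0.21 = 0.79
Step 2: After 10 steps, measure = (0.79)^10
Result = 0.094683


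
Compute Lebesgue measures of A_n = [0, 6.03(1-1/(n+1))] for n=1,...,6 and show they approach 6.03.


By continuity of measure from below: if A_n increases to A, then m(A_n) -> m(A).
Here A = [0, 6.03], so m(A) = 6.03
Step 1: a_1 = 6.03*(1 - 1/2) = 3.015, m(A_1) = 3.015
Step 2: a_2 = 6.03*(1 - 1/3) = 4.02, m(A_2) = 4.02
Step 3: a_3 = 6.03*(1 - 1/4) = 4.5225, m(A_3) = 4.5225
Step 4: a_4 = 6.03*(1 - 1/5) = 4.824, m(A_4) = 4.824
Step 5: a_5 = 6.03*(1 - 1/6) = 5.025, m(A_5) = 5.025
Step 6: a_6 = 6.03*(1 - 1/7) = 5.1686, m(A_6) = 5.1686
Limit: m(A_n) -> m([0,6.03]) = 6.03


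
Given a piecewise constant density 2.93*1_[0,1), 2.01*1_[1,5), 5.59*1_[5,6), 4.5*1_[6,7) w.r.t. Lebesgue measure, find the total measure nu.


Integrate each piece of the Radon-Nikodym derivative:
Step 1: integral_0^1 2.93 dx = 2.93*(1-0) = 2.93*1 = 2.93
Step 2: integral_1^5 2.01 dx = 2.01*(5-1) = 2.01*4 = 8.04
Step 3: integral_5^6 5.59 dx = 5.59*(6-5) = 5.59*1 = 5.59
Step 4: integral_6^7 4.5 dx = 4.5*(7-6) = 4.5*1 = 4.5
Total: 2.93 + 8.04 + 5.59 + 4.5 = 21.06


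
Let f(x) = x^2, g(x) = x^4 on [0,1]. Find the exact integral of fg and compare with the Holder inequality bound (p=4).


Step 1: Exact integral of f*g = integral(x^6, 0, 1) = 1/7
     = 0.142857
Step 2: Holder bound with p=4, q=1.333333:
  ||f||_p = (integral x^8 dx)^(1/4) = (1/9)^(1/4) = 0.57735
  ||g||_q = (integral x^5.333333 dx)^(1/1.333333) = (1/6.333333)^(1/1.333333) = 0.250482
Step 3: Holder bound = ||f||_p * ||g||_q = 0.57735 * 0.250482 = 0.144616
Verification: 0.142857 <= 0.144616 (Holder holds)


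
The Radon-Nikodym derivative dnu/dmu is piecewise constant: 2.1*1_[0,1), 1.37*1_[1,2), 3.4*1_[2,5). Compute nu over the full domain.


Integrate each piece of the Radon-Nikodym derivative:
Step 1: integral_0^1 2.1 dx = 2.1*(1-0) = 2.1*1 = 2.1
Step 2: integral_1^2 1.37 dx = 1.37*(2-1) = 1.37*1 = 1.37
Step 3: integral_2^5 3.4 dx = 3.4*(5-2) = 3.4*3 = 10.2
Total: 2.1 + 1.37 + 10.2 = 13.67


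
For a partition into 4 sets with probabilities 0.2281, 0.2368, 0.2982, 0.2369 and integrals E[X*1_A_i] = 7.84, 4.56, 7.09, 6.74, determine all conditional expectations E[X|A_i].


For each cell A_i: E[X|A_i] = E[X*1_A_i] / P(A_i)
Step 1: E[X|A_1] = 7.84 / 0.2281 = 34.37089
Step 2: E[X|A_2] = 4.56 / 0.2368 = 19.256757
Step 3: E[X|A_3] = 7.09 / 0.2982 = 23.775989
Step 4: E[X|A_4] = 6.74 / 0.2369 = 28.450823
Verification: E[X] = sum E[X*1_A_i] = 7.84 + 4.56 + 7.09 + 6.74 = 26.23


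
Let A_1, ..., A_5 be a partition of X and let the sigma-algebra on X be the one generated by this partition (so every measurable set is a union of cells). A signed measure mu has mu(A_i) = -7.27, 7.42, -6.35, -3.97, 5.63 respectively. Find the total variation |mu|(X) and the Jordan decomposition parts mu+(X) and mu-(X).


Step 1: Every measurable set is a union of atoms (the cells / points), so a Hahn decomposition is
  obtained by grouping atoms by sign: P = union of atoms with mu > 0, N = union of the remaining atoms.
  Atoms in P (indices): 2, 5;  atoms in N (indices): 1, 3, 4
  Positive values: 7.42, 5.63
  Negative values: -7.27, -6.35, -3.97
Step 2: mu+(X) = mu(P) = sum of positive atom values = 13.05
Step 3: mu-(X) = -mu(N) = sum of |negative atom values| = 17.59
Step 4: |mu|(X) = mu+(X) + mu-(X) = 13.05 + 17.59 = 30.64


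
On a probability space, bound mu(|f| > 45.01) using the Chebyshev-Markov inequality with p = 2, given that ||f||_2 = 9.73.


Chebyshev/Markov inequality: mu(|f| > eps) <= (||f||_p / eps)^p
Step 1: ||f||_2 / eps = 9.73 / 45.01 = 0.216174
Step 2: Raise to power p = 2:
  (0.216174)^2 = 0.046731
Step 3: Therefore mu(|f| > 45.01) <= 0.046731


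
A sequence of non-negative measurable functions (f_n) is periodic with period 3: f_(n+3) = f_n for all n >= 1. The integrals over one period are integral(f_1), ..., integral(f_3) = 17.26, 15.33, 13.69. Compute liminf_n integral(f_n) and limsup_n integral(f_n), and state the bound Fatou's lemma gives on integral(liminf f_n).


The sequence (integral(f_n)) is periodic with period 3, repeating the values 17.26, 15.33, 13.69 indefinitely.
Step 1: For a periodic sequence, every tail (a_m, a_(m+1), ...) contains all 3 period values infinitely often.
Step 2: Hence inf of every tail = min of the period values = min(17.26, 15.33, 13.69) = 13.69.
        liminf_n integral(f_n) = sup over m of (inf of tail from m) = 13.69.
Step 3: Similarly sup of every tail = max of the period values = 17.26.
        limsup_n integral(f_n) = 17.26.
Step 4: Fatou's lemma: integral(liminf_n f_n) <= liminf_n integral(f_n) = 13.69.
        So the integral of the pointwise liminf is at most 13.69.


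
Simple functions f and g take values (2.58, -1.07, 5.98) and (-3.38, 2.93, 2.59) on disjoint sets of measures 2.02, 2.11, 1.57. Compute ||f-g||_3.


Step 1: Compute differences f_i - g_i:
  2.58 - -3.38 = 5.96
  -1.07 - 2.93 = -4
  5.98 - 2.59 = 3.39
Step 2: Compute |diff|^3 * measure for each set:
  |5.96|^3 * 2.02 = 211.708736 * 2.02 = 427.651647
  |-4|^3 * 2.11 = 64 * 2.11 = 135.04
  |3.39|^3 * 1.57 = 38.958219 * 1.57 = 61.164404
Step 3: Sum = 623.856051
Step 4: ||f-g||_3 = (623.856051)^(1/3) = 8.54466


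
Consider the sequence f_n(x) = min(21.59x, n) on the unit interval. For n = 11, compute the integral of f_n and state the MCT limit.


f(x) = 21.59x on [0,1]; f_n(x) = min(21.59x, n). At n = 11:
Step 1: f(x) reaches 11 at x = 11/21.59 = 0.509495
Step 2: integral(f_11) = integral(21.59x, 0, 0.509495) + integral(11, 0.509495, 1)
       = 21.59*0.509495^2/2 + 11*(1 - 0.509495)
       = 2.802223 + 5.395553
       = 8.197777
Step 3: As n -> infinity, f_n increases to f, so by MCT integral(f_n) -> integral(f) = 21.59/2 = 10.795.
Convergence: integral(f_11) = 8.197777 -> 10.795 as n -> infinity


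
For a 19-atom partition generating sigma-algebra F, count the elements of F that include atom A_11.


Each element of F is a union of some subset S of the 19 atoms.
The element contains A_11 iff A_11 is in S.
So we count subsets S of {A_1,...,A_19} with A_11 in S: choose freely among the other 18 atoms.
Count = 2^(19-1) = 2^18 = 262144.


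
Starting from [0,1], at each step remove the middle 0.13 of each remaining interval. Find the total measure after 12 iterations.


Step 1: At each step, fraction remaining = 1 - 0.13 = 0.87
Step 2: After 12 steps, measure = (0.87)^12
Result = 0.188032


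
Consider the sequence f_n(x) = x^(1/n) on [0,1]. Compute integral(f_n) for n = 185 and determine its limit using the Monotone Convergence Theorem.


At n = 185: f_185(x) = x^(1/185).
Step 1: integral(x^(1/185), 0, 1) = [x^(1/185+1) / (1/185+1)] from 0 to 1
     = 1 / (1/185 + 1) = 1 / ((185+1)/185) = 185/(185+1)
     = 185/186 = 0.994624
Step 2: As n -> infinity, f_n(x) = x^(1/n) -> 1 for x in (0,1], and f_n is increasing in n.
By MCT, lim_n integral(f_n) = integral(lim_n f_n) = integral(1, 0, 1) = 1.
Step 3: Verify convergence: 185/186 = 0.994624 -> 1


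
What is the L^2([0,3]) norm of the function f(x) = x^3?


Step 1: ||f||_2 = (integral_0^3 |x^3|^2 dx)^(1/2)
     = (integral_0^3 x^6 dx)^(1/2)
Step 2: integral_0^3 x^6 dx = [x^7/(7)] from 0 to 3 = 3^7/7
     = 2187/7 = 312.428571
Step 3: ||f||_2 = (312.428571)^(1/2) = 17.675649


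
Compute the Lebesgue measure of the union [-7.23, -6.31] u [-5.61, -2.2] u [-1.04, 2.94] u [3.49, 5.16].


For pairwise disjoint intervals, m(union) = sum of lengths.
= (-6.31 - -7.23) + (-2.2 - -5.61) + (2.94 - -1.04) + (5.16 - 3.49)
= 0.92 + 3.41 + 3.98 + 1.67
= 9.98


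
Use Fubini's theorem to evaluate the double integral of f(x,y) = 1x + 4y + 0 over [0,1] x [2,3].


By Fubini, integrate in x first, then y.
Step 1: Fix y, integrate over x in [0,1]:
  integral(1x + 4y + 0, x=0..1)
  = 1*(1^2 - 0^2)/2 + (4y + 0)*(1 - 0)
  = 0.5 + (4y + 0)*1
  = 0.5 + 4y + 0
  = 0.5 + 4y
Step 2: Integrate over y in [2,3]:
  integral(0.5 + 4y, y=2..3)
  = 0.5*1 + 4*(3^2 - 2^2)/2
  = 0.5 + 10
  = 10.5


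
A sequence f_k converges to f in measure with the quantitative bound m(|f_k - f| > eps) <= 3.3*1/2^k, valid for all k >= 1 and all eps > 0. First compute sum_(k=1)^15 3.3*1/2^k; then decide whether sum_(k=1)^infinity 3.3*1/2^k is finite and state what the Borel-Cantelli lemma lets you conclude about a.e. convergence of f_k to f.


Step 1: List the terms 3.3*1/2^k for k = 1 to 15:
  k=1: 1.65
  k=2: 0.825
  k=3: 0.4125
  k=4: 0.20625
  k=5: 0.103125
  k=6: 0.051562
  k=7: 0.025781
  k=8: 0.012891
  k=9: 0.006445
  k=10: 0.003223
  k=11: 0.001611
  k=12: 8.056641e-04
  k=13: 4.028320e-04
  k=14: 2.014160e-04
  k=15: 1.007080e-04
Step 2: Partial sum = 1.65 + 0.825 + 0.4125 + 0.20625 + 0.103125 + 0.051562 + 0.025781 + 0.012891 + 0.006445 + 0.003223 + 0.001611 + 8.056641e-04 + 4.028320e-04 + 2.014160e-04 + 1.007080e-04
     = 3.299899
Step 3: The full series sum_(k>=1) 3.3*1/2^k converges (geometric series with ratio 1/2 < 1; a constant multiple of a convergent series converges).
Step 4: Fix eps > 0. Since sum_k m(|f_k - f| > eps) < infinity, the Borel-Cantelli lemma gives
        m(limsup_k {|f_k - f| > eps}) = 0, i.e. for a.e. x, |f_k(x) - f(x)| <= eps for all large k.
        Applying this with eps = 1/j for j = 1, 2, ... and intersecting the countably many full-measure sets,
        for a.e. x we get limsup_k |f_k(x) - f(x)| <= 1/j for every j, hence f_k -> f almost everywhere.
Conclusion: series converges; Borel-Cantelli yields f_k -> f a.e.


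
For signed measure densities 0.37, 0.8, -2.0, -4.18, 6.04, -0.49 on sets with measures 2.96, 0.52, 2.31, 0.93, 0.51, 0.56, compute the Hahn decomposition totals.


Step 1: Compute signed measure on each set:
  Set 1: 0.37 * 2.96 = 1.0952
  Set 2: 0.8 * 0.52 = 0.416
  Set 3: -2.0 * 2.31 = -4.62
  Set 4: -4.18 * 0.93 = -3.8874
  Set 5: 6.04 * 0.51 = 3.0804
  Set 6: -0.49 * 0.56 = -0.2744
Step 2: Total signed measure = (1.0952) + (0.416) + (-4.62) + (-3.8874) + (3.0804) + (-0.2744)
     = -4.1902
Step 3: Positive part mu+(X) = sum of positive contributions = 4.5916
Step 4: Negative part mu-(X) = |sum of negative contributions| = 8.7818


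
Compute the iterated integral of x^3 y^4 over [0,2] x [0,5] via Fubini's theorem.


By Fubini's theorem, the double integral factors as a product of single integrals:
Step 1: integral_0^2 x^3 dx = [x^4/4] from 0 to 2
     = 2^4/4 = 4
Step 2: integral_0^5 y^4 dy = [y^5/5] from 0 to 5
     = 5^5/5 = 625
Step 3: Double integral = 4 * 625 = 2500


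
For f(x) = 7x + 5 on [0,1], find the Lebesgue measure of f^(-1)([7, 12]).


f^(-1)([7, 12]) = {x : 7 <= 7x + 5 <= 12}
Solving: (7 - 5)/7 <= x <= (12 - 5)/7
= [0.285714, 1]
Intersecting with [0,1]: [0.285714, 1]
Measure = 1 - 0.285714 = 0.714286


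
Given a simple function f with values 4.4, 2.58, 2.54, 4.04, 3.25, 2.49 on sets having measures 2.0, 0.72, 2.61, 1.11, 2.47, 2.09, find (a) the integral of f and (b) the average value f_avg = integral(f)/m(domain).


Step 1: Integral = sum(value_i * measure_i)
= 4.4*2.0 + 2.58*0.72 + 2.54*2.61 + 4.04*1.11 + 3.25*2.47 + 2.49*2.09
= 8.8 + 1.8576 + 6.6294 + 4.4844 + 8.0275 + 5.2041
= 35.003
Step 2: Total measure of domain = 2.0 + 0.72 + 2.61 + 1.11 + 2.47 + 2.09 = 11
Step 3: Average value = 35.003 / 11 = 3.182091


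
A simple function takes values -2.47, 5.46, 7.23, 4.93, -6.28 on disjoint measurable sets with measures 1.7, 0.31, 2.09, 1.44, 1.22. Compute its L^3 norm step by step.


Step 1: Compute |f_i|^3 for each value:
  |-2.47|^3 = 15.069223
  |5.46|^3 = 162.771336
  |7.23|^3 = 377.933067
  |4.93|^3 = 119.823157
  |-6.28|^3 = 247.673152
Step 2: Multiply by measures and sum:
  15.069223 * 1.7 = 25.617679
  162.771336 * 0.31 = 50.459114
  377.933067 * 2.09 = 789.88011
  119.823157 * 1.44 = 172.545346
  247.673152 * 1.22 = 302.161245
Sum = 25.617679 + 50.459114 + 789.88011 + 172.545346 + 302.161245 = 1340.663495
Step 3: Take the p-th root:
||f||_3 = (1340.663495)^(1/3) = 11.026557


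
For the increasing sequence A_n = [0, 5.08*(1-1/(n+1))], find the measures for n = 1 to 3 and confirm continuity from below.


By continuity of measure from below: if A_n increases to A, then m(A_n) -> m(A).
Here A = [0, 5.08], so m(A) = 5.08
Step 1: a_1 = 5.08*(1 - 1/2) = 2.54, m(A_1) = 2.54
Step 2: a_2 = 5.08*(1 - 1/3) = 3.3867, m(A_2) = 3.3867
Step 3: a_3 = 5.08*(1 - 1/4) = 3.81, m(A_3) = 3.81
Limit: m(A_n) -> m([0,5.08]) = 5.08


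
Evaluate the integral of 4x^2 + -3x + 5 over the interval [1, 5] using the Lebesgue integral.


The Lebesgue integral of a Riemann-integrable function agrees with the Riemann integral.
Antiderivative F(x) = (4/3)x^3 + (-3/2)x^2 + 5x
F(5) = (4/3)*5^3 + (-3/2)*5^2 + 5*5
     = (4/3)*125 + (-3/2)*25 + 5*5
     = 166.666667 + -37.5 + 25
     = 154.166667
F(1) = 4.833333
Integral = F(5) - F(1) = 154.166667 - 4.833333 = 149.333333


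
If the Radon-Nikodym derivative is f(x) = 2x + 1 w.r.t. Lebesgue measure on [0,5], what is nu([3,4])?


nu(A) = integral_A (dnu/dmu) dmu = integral_3^4 (2x + 1) dx
Step 1: Antiderivative F(x) = (2/2)x^2 + 1x
Step 2: F(4) = (2/2)*4^2 + 1*4 = 16 + 4 = 20
Step 3: F(3) = (2/2)*3^2 + 1*3 = 9 + 3 = 12
Step 4: nu([3,4]) = F(4) - F(3) = 20 - 12 = 8


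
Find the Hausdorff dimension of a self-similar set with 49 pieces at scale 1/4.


For a self-similar set with N copies scaled by 1/r:
dim_H = log(N)/log(r) = log(49)/log(4)
= 3.89182/1.386294
= 2.807355


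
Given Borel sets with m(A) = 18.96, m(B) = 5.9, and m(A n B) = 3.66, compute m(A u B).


By inclusion-exclusion: m(A u B) = m(A) + m(B) - m(A n B)
= 18.96 + 5.9 - 3.66
= 21.2


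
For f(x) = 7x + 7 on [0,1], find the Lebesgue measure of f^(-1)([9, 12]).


f^(-1)([9, 12]) = {x : 9 <= 7x + 7 <= 12}
Solving: (9 - 7)/7 <= x <= (12 - 7)/7
= [0.285714, 0.714286]
Intersecting with [0,1]: [0.285714, 0.714286]
Measure = 0.714286 - 0.285714 = 0.428571


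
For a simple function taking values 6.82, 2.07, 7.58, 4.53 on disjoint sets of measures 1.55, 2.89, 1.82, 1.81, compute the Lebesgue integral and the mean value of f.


Step 1: Integral = sum(value_i * measure_i)
= 6.82*1.55 + 2.07*2.89 + 7.58*1.82 + 4.53*1.81
= 10.571 + 5.9823 + 13.7956 + 8.1993
= 38.5482
Step 2: Total measure of domain = 1.55 + 2.89 + 1.82 + 1.81 = 8.07
Step 3: Average value = 38.5482 / 8.07 = 4.776729


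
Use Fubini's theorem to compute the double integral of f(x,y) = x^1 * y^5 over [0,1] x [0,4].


By Fubini's theorem, the double integral factors as a product of single integrals:
Step 1: integral_0^1 x^1 dx = [x^2/2] from 0 to 1
     = 1^2/2 = 0.5
Step 2: integral_0^4 y^5 dy = [y^6/6] from 0 to 4
     = 4^6/6 = 682.666667
Step 3: Double integral = 0.5 * 682.666667 = 341.333333


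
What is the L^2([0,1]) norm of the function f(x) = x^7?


Step 1: ||f||_2 = (integral_0^1 |x^7|^2 dx)^(1/2)
     = (integral_0^1 x^14 dx)^(1/2)
Step 2: integral_0^1 x^14 dx = [x^15/(15)] from 0 to 1 = 1^15/15
     = 1/15 = 0.066667
Step 3: ||f||_2 = (0.066667)^(1/2) = 0.258199


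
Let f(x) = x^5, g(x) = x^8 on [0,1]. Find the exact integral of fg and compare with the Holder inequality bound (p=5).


Step 1: Exact integral of f*g = integral(x^13, 0, 1) = 1/14
     = 0.071429
Step 2: Holder bound with p=5, q=1.25:
  ||f||_p = (integral x^25 dx)^(1/5) = (1/26)^(1/5) = 0.521201
  ||g||_q = (integral x^10 dx)^(1/1.25) = (1/11)^(1/1.25) = 0.146854
Step 3: Holder bound = ||f||_p * ||g||_q = 0.521201 * 0.146854 = 0.07654
Verification: 0.071429 <= 0.07654 (Holder holds)


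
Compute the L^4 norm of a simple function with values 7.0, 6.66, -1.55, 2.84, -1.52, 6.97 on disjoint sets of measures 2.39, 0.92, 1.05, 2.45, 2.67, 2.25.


Step 1: Compute |f_i|^4 for each value:
  |7.0|^4 = 2401
  |6.66|^4 = 1967.419251
  |-1.55|^4 = 5.772006
  |2.84|^4 = 65.053903
  |-1.52|^4 = 5.337948
  |6.97|^4 = 2360.103845
Step 2: Multiply by measures and sum:
  2401 * 2.39 = 5738.39
  1967.419251 * 0.92 = 1810.025711
  5.772006 * 1.05 = 6.060607
  65.053903 * 2.45 = 159.382063
  5.337948 * 2.67 = 14.252322
  2360.103845 * 2.25 = 5310.233651
Sum = 5738.39 + 1810.025711 + 6.060607 + 159.382063 + 14.252322 + 5310.233651 = 13038.344353
Step 3: Take the p-th root:
||f||_4 = (13038.344353)^(1/4) = 10.685765


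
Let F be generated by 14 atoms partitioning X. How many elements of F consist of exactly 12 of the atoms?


Each element of F is a union of some subset of the 14 atoms.
Elements that are unions of exactly 12 atoms correspond to 12-element subsets of the 14 atoms.
Count = C(14, 12) = 14! / (12! * 2!) = 91.


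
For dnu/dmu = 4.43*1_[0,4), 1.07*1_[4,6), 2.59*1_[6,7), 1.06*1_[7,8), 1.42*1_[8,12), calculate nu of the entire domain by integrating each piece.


Integrate each piece of the Radon-Nikodym derivative:
Step 1: integral_0^4 4.43 dx = 4.43*(4-0) = 4.43*4 = 17.72
Step 2: integral_4^6 1.07 dx = 1.07*(6-4) = 1.07*2 = 2.14
Step 3: integral_6^7 2.59 dx = 2.59*(7-6) = 2.59*1 = 2.59
Step 4: integral_7^8 1.06 dx = 1.06*(8-7) = 1.06*1 = 1.06
Step 5: integral_8^12 1.42 dx = 1.42*(12-8) = 1.42*4 = 5.68
Total: 17.72 + 2.14 + 2.59 + 1.06 + 5.68 = 29.19


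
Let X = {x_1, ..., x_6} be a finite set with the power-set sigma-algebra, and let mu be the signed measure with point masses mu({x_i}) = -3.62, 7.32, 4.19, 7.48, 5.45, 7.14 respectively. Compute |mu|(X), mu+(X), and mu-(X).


Step 1: Every measurable set is a union of atoms (the cells / points), so a Hahn decomposition is
  obtained by grouping atoms by sign: P = union of atoms with mu > 0, N = union of the remaining atoms.
  Atoms in P (indices): 2, 3, 4, 5, 6;  atoms in N (indices): 1
  Positive values: 7.32, 4.19, 7.48, 5.45, 7.14
  Negative values: -3.62
Step 2: mu+(X) = mu(P) = sum of positive atom values = 31.58
Step 3: mu-(X) = -mu(N) = sum of |negative atom values| = 3.62
Step 4: |mu|(X) = mu+(X) + mu-(X) = 31.58 + 3.62 = 35.2


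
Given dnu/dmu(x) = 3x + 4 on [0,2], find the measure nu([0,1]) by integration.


nu(A) = integral_A (dnu/dmu) dmu = integral_0^1 (3x + 4) dx
Step 1: Antiderivative F(x) = (3/2)x^2 + 4x
Step 2: F(1) = (3/2)*1^2 + 4*1 = 1.5 + 4 = 5.5
Step 3: F(0) = (3/2)*0^2 + 4*0 = 0.0 + 0 = 0.0
Step 4: nu([0,1]) = F(1) - F(0) = 5.5 - 0.0 = 5.5


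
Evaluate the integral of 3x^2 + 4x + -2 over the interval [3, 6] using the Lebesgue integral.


The Lebesgue integral of a Riemann-integrable function agrees with the Riemann integral.
Antiderivative F(x) = (3/3)x^3 + (4/2)x^2 + -2x
F(6) = (3/3)*6^3 + (4/2)*6^2 + -2*6
     = (3/3)*216 + (4/2)*36 + -2*6
     = 216 + 72 + -12
     = 276
F(3) = 39
Integral = F(6) - F(3) = 276 - 39 = 237


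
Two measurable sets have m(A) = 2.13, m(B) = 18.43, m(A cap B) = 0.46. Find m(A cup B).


By inclusion-exclusion: m(A u B) = m(A) + m(B) - m(A n B)
= 2.13 + 18.43 - 0.46
= 20.1


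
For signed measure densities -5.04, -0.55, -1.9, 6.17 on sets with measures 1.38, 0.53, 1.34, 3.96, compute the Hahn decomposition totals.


Step 1: Compute signed measure on each set:
  Set 1: -5.04 * 1.38 = -6.9552
  Set 2: -0.55 * 0.53 = -0.2915
  Set 3: -1.9 * 1.34 = -2.546
  Set 4: 6.17 * 3.96 = 24.4332
Step 2: Total signed measure = (-6.9552) + (-0.2915) + (-2.546) + (24.4332)
     = 14.6405
Step 3: Positive part mu+(X) = sum of positive contributions = 24.4332
Step 4: Negative part mu-(X) = |sum of negative contributions| = 9.7927


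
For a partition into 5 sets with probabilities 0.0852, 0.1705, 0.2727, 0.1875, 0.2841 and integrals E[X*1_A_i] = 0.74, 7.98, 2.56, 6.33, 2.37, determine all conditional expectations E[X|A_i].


For each cell A_i: E[X|A_i] = E[X*1_A_i] / P(A_i)
Step 1: E[X|A_1] = 0.74 / 0.0852 = 8.685446
Step 2: E[X|A_2] = 7.98 / 0.1705 = 46.803519
Step 3: E[X|A_3] = 2.56 / 0.2727 = 9.387605
Step 4: E[X|A_4] = 6.33 / 0.1875 = 33.76
Step 5: E[X|A_5] = 2.37 / 0.2841 = 8.342133
Verification: E[X] = sum E[X*1_A_i] = 0.74 + 7.98 + 2.56 + 6.33 + 2.37 = 19.98
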